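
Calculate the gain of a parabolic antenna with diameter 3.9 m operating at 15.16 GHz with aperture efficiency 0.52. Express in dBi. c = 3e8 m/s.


lambda = c/f = 3e8 / 1.516e+10 = 0.01978892 m
G = eta*(pi*D/lambda)^2 = 0.52*(pi*3.9/0.01978892)^2
G = 199337.1278 (linear)
G = 10*log10(199337.1278) = 52.9959 dBi

52.9959 dBi


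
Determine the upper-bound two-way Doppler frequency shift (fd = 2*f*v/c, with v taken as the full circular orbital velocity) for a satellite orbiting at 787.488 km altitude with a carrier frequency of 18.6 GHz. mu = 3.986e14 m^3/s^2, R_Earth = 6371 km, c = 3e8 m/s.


r = 7.158488e+06 m
v = sqrt(mu/r) = 7462.0473 m/s (worst-case radial velocity)
f = 18.6 GHz = 1.86e+10 Hz
fd = 2*f*v/c = 2*1.86e+10*7462.0473/3.0e+08
fd = 925293.8630 Hz

925293.8630 Hz


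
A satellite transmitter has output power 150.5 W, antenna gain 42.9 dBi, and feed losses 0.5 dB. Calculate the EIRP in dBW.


Pt = 150.5 W = 21.7754 dBW
EIRP = Pt_dBW + Gt - losses = 21.7754 + 42.9 - 0.5 = 64.1754 dBW

64.1754 dBW


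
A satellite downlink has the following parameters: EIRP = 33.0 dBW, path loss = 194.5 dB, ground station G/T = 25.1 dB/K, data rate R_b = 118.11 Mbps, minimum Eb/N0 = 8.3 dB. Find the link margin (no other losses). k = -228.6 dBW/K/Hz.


C/N0 = EIRP - FSPL + G/T - k = 33.0 - 194.5 + 25.1 - (-228.6)
C/N0 = 92.2000 dB-Hz
R_b = 118.11 Mbps = 1.1811e+08 bps -> 10*log10(R_b) = 80.7229 dB-Hz
Eb/N0 = C/N0 - 10*log10(R_b) = 92.2000 - 80.7229 = 11.4771 dB
Margin = Eb/N0 - Eb/N0_req = 11.4771 - 8.3 = 3.1771 dB (link closes)

3.1771 dB


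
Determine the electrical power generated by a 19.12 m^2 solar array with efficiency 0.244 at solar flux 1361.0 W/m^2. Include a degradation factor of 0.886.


P = area * eta * S * degradation
P = 19.12 * 0.244 * 1361.0 * 0.886
P = 5625.6092 W

5625.6092 W


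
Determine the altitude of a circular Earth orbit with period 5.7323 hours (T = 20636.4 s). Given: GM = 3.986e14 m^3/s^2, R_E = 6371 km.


T = 20636.4 s
r = (mu*T^2/(4*pi^2))^(1/3) = (3.986e14 * 20636.4^2 / (4*pi^2))^(1/3)
r = 1.6261046e+07 m = 16261.0460 km
alt = r - R_E = 16261.0460 - 6371 = 9890.0460 km

9890.0460 km


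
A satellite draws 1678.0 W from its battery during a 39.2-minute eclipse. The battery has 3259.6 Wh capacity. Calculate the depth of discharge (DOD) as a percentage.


E_used = P * t / 60 = 1678.0 * 39.2 / 60 = 1096.2933 Wh
DOD = E_used / E_total * 100 = 1096.2933 / 3259.6 * 100
DOD = 33.6328 %

33.6328 %


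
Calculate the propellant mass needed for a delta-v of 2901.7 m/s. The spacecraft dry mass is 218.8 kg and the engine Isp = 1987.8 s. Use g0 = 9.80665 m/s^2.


ve = Isp * g0 = 1987.8 * 9.80665 = 19493.658870 m/s
mass ratio = exp(dv/ve) = exp(2901.7/19493.658870) = 1.16050300
m_prop = m_dry * (mr - 1) = 218.8 * (1.16050300 - 1)
m_prop = 35.1181 kg

35.1181 kg


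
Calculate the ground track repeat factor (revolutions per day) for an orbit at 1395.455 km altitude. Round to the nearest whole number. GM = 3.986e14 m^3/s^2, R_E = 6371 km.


r = 7.766455e+06 m
T = 2*pi*sqrt(r^3/mu) = 6811.5424 s = 113.5257 min
revs/day = 1440 / 113.5257 = 12.6844
Rounded: 13 revolutions per day

13 revolutions per day


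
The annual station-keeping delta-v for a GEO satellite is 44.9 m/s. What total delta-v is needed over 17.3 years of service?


dV = rate * years = 44.9 * 17.3
dV = 776.7700 m/s

776.7700 m/s


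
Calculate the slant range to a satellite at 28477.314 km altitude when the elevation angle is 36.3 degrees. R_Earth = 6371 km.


h = 28477.314 km, el = 36.3 deg
d = -R_E*sin(el) + sqrt((R_E*sin(el))^2 + 2*R_E*h + h^2)
d = -6371.0000*sin(0.6335545) + sqrt((6371.0000*0.5920132)^2 + 2*6371.0000*28477.314 + 28477.314^2)
d = 30696.2574 km

30696.2574 km


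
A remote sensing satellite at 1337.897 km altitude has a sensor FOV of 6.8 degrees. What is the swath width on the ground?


FOV = 6.8 deg = 0.1186824 rad
swath = 2 * alt * tan(FOV/2) = 2 * 1337.897 * tan(0.05934119)
swath = 2 * 1337.897 * 0.05941095
swath = 158.9715 km

158.9715 km


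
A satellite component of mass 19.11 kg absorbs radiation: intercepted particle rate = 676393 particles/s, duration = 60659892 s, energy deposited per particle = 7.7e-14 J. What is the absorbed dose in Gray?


Total energy deposited = rate * time * E_per
  = 676393 * 60659892 * 7.7e-14 = 3.1593 J
Dose = E_total / mass = 3.1593 / 19.11
Dose = 0.165322 Gy

0.1653 Gy


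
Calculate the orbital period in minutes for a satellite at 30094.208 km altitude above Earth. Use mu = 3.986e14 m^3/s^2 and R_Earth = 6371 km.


r = 36465.2080 km = 3.6465208e+07 m
T = 2*pi*sqrt(r^3/mu) = 2*pi*sqrt(4.8488203e+22 / 3.986e14)
T = 69299.3664 s = 1154.9894 min

1154.9894 minutes


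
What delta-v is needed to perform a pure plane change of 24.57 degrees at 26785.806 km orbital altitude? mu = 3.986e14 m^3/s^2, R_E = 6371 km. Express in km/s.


r = 33156.8060 km = 3.3156806e+07 m
V = sqrt(mu/r) = 3467.2272 m/s
di = 24.57 deg = 0.4288274 rad
dV = 2*V*sin(di/2) = 2*3467.2272*sin(0.2144137)
dV = 1475.4757 m/s = 1.4755 km/s

1.4755 km/s


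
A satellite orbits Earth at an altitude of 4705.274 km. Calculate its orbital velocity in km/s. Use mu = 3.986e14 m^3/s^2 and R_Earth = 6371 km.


r = R_E + alt = 6371.0 + 4705.274 = 11076.2740 km = 1.1076274e+07 m
v = sqrt(mu/r) = sqrt(3.986e14 / 1.1076274e+07) = 5998.9025 m/s = 5.9989 km/s

5.9989 km/s


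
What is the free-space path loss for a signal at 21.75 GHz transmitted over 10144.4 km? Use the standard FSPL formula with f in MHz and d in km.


f = 21.75 GHz = 21750.0000 MHz
d = 10144.4 km
FSPL = 32.44 + 20*log10(21750.0000) + 20*log10(10144.4)
FSPL = 32.44 + 86.7492 + 80.1245
FSPL = 199.3137 dB

199.3137 dB


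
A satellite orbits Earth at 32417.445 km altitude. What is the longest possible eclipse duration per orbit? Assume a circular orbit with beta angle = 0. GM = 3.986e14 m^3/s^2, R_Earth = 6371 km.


r = 38788.4450 km
T = 1267.1077 min
Eclipse fraction = arcsin(R_E/r)/pi = arcsin(6371.0000/38788.4450)/pi
= arcsin(0.1642499)/pi = 0.05252036
Eclipse duration = 0.05252036 * 1267.1077 = 66.5490 min

66.5490 minutes


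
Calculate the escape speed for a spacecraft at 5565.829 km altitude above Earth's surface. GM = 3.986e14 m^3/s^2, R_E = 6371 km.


r = 6371.0 + 5565.829 = 11936.8290 km = 1.1936829e+07 m
v_esc = sqrt(2*mu/r) = sqrt(2*3.986e14 / 1.1936829e+07)
v_esc = 8172.2032 m/s = 8.1722 km/s

8.1722 km/s


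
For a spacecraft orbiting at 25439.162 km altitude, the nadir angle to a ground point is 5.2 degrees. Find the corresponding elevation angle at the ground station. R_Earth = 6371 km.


r = R_E + alt = 31810.1620 km
Law of sines in the satellite / Earth-center / ground-point triangle:
  sin(nadir)/R_E = sin(90 + el)/r  =>  cos(el) = (r/R_E)*sin(nadir)
cos(el) = (31810.1620 / 6371.0000) * sin(5.2 deg) = 0.452525
el = arccos(0.452525) = 63.0942 deg
(Earth-central angle = 90 - nadir - el = 21.7058 deg)

63.0942 degrees


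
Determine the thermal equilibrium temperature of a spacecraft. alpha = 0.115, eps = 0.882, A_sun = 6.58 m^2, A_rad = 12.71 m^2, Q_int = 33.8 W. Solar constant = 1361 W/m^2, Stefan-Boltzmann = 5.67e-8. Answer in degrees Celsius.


Numerator = alpha*S*A_sun + Q_int = 0.115*1361*6.58 + 33.8 = 1063.6687 W
Denominator = eps*sigma*A_rad = 0.882*5.67e-8*12.71 = 6.3561947e-07 W/K^4
T^4 = 1.6734363e+09 K^4
T = 202.2564 K = -70.8936 C

-70.8936 degrees Celsius


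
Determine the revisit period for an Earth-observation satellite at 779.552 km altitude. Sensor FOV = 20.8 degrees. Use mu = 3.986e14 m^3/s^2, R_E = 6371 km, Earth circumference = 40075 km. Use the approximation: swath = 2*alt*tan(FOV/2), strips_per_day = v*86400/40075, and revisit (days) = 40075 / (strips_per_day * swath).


swath = 2*779.552*tan(0.1815142) = 286.1491 km
v = sqrt(mu/r) = 7466.1870 m/s = 7.4662 km/s
strips/day = v*86400/40075 = 7.4662*86400/40075 = 16.0968
coverage/day = strips * swath = 16.0968 * 286.1491 = 4606.0803 km
revisit = 40075 / 4606.0803 = 8.7005 days

8.7005 days


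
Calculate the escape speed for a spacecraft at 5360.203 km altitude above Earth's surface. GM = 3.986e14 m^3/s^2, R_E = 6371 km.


r = 6371.0 + 5360.203 = 11731.2030 km = 1.1731203e+07 m
v_esc = sqrt(2*mu/r) = sqrt(2*3.986e14 / 1.1731203e+07)
v_esc = 8243.5138 m/s = 8.2435 km/s

8.2435 km/s


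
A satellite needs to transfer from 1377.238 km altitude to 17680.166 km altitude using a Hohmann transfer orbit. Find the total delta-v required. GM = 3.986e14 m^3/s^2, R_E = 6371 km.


r1 = 7748.2380 km = 7.748238e+06 m
r2 = 24051.1660 km = 2.4051166e+07 m
dv1 = sqrt(mu/r1)*(sqrt(2*r2/(r1+r2)) - 1) = 1649.0216 m/s
dv2 = sqrt(mu/r2)*(1 - sqrt(2*r1/(r1+r2))) = 1229.1031 m/s
total dv = |dv1| + |dv2| = 1649.0216 + 1229.1031 = 2878.1247 m/s = 2.8781 km/s

2.8781 km/s


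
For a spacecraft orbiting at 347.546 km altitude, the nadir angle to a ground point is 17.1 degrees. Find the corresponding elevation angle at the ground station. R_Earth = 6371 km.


r = R_E + alt = 6718.5460 km
Law of sines in the satellite / Earth-center / ground-point triangle:
  sin(nadir)/R_E = sin(90 + el)/r  =>  cos(el) = (r/R_E)*sin(nadir)
cos(el) = (6718.5460 / 6371.0000) * sin(17.1 deg) = 0.3100806
el = arccos(0.3100806) = 71.9359 deg
(Earth-central angle = 90 - nadir - el = 0.9640874 deg)

71.9359 degrees


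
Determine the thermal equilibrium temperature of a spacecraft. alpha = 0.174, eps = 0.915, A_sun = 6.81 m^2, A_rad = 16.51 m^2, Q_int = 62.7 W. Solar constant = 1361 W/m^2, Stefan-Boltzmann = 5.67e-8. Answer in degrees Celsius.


Numerator = alpha*S*A_sun + Q_int = 0.174*1361*6.81 + 62.7 = 1675.4033 W
Denominator = eps*sigma*A_rad = 0.915*5.67e-8*16.51 = 8.5654706e-07 W/K^4
T^4 = 1.9559968e+09 K^4
T = 210.3013 K = -62.8487 C

-62.8487 degrees Celsius


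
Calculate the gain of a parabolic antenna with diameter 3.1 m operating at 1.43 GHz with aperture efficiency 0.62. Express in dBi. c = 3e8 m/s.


lambda = c/f = 3e8 / 1.43e+09 = 0.2097902 m
G = eta*(pi*D/lambda)^2 = 0.62*(pi*3.1/0.2097902)^2
G = 1336.1167 (linear)
G = 10*log10(1336.1167) = 31.2584 dBi

31.2584 dBi


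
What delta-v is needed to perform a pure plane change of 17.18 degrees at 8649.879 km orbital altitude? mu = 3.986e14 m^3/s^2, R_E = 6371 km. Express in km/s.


r = 15020.8790 km = 1.5020879e+07 m
V = sqrt(mu/r) = 5151.3490 m/s
di = 17.18 deg = 0.2998476 rad
dV = 2*V*sin(di/2) = 2*5151.3490*sin(0.1499238)
dV = 1538.8395 m/s = 1.5388 km/s

1.5388 km/s


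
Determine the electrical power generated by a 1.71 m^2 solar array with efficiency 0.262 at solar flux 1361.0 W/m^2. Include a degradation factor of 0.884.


P = area * eta * S * degradation
P = 1.71 * 0.262 * 1361.0 * 0.884
P = 539.0236 W

539.0236 W


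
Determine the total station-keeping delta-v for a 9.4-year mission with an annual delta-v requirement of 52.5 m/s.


dV = rate * years = 52.5 * 9.4
dV = 493.5000 m/s

493.5000 m/s


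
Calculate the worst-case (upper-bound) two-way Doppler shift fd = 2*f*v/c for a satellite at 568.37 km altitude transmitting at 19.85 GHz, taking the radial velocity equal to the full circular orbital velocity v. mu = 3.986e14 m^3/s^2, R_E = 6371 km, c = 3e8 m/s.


r = 6.93937e+06 m
v = sqrt(mu/r) = 7578.9427 m/s (worst-case radial velocity)
f = 19.85 GHz = 1.985e+10 Hz
fd = 2*f*v/c = 2*1.985e+10*7578.9427/3.0e+08
fd = 1.0029468e+06 Hz

1.0029e+06 Hz


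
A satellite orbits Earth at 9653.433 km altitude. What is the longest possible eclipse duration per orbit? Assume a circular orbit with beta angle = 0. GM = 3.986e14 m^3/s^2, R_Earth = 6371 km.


r = 16024.4330 km
T = 336.4604 min
Eclipse fraction = arcsin(R_E/r)/pi = arcsin(6371.0000/16024.4330)/pi
= arcsin(0.3975804)/pi = 0.13015
Eclipse duration = 0.13015 * 336.4604 = 43.7903 min

43.7903 minutes


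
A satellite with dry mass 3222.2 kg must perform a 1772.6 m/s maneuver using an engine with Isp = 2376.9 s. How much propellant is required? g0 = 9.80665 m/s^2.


ve = Isp * g0 = 2376.9 * 9.80665 = 23309.426385 m/s
mass ratio = exp(dv/ve) = exp(1772.6/23309.426385) = 1.07901273
m_prop = m_dry * (mr - 1) = 3222.2 * (1.07901273 - 1)
m_prop = 254.5948 kg

254.5948 kg


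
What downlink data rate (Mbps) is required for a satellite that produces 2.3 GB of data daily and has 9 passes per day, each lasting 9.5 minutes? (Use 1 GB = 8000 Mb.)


total contact time = 9 * 9.5 * 60 = 5130.0000 s
data = 2.3 GB = 18400.0000 Mb
rate = 18400.0000 / 5130.0000 = 3.5867 Mbps

3.5867 Mbps


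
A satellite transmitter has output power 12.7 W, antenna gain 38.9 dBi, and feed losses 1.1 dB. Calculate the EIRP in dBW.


Pt = 12.7 W = 11.0380 dBW
EIRP = Pt_dBW + Gt - losses = 11.0380 + 38.9 - 1.1 = 48.8380 dBW

48.8380 dBW


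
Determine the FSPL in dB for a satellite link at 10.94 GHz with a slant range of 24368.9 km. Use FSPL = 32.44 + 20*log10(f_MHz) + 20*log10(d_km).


f = 10.94 GHz = 10940.0000 MHz
d = 24368.9 km
FSPL = 32.44 + 20*log10(10940.0000) + 20*log10(24368.9)
FSPL = 32.44 + 80.7803 + 87.7367
FSPL = 200.9571 dB

200.9571 dB


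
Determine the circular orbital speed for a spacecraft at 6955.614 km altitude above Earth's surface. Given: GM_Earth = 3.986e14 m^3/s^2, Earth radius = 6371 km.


r = R_E + alt = 6371.0 + 6955.614 = 13326.6140 km = 1.3326614e+07 m
v = sqrt(mu/r) = sqrt(3.986e14 / 1.3326614e+07) = 5469.0103 m/s = 5.4690 km/s

5.4690 km/s


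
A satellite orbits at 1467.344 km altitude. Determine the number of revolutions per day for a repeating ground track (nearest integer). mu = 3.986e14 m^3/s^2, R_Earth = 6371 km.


r = 7.838344e+06 m
T = 2*pi*sqrt(r^3/mu) = 6906.3359 s = 115.1056 min
revs/day = 1440 / 115.1056 = 12.5103
Rounded: 13 revolutions per day

13 revolutions per day


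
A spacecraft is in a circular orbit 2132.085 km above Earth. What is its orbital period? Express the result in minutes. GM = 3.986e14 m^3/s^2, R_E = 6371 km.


r = 8503.0850 km = 8.503085e+06 m
T = 2*pi*sqrt(r^3/mu) = 2*pi*sqrt(6.1479392e+20 / 3.986e14)
T = 7803.2586 s = 130.0543 min

130.0543 minutes


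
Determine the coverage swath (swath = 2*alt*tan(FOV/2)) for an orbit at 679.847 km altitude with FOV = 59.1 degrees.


FOV = 59.1 deg = 1.0315 rad
swath = 2 * alt * tan(FOV/2) = 2 * 679.847 * tan(0.5157448)
swath = 2 * 679.847 * 0.5669254
swath = 770.8450 km

770.8450 km


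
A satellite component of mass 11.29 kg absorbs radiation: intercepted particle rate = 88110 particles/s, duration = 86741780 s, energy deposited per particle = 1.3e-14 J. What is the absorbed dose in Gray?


Total energy deposited = rate * time * E_per
  = 88110 * 86741780 * 1.3e-14 = 0.09935664 J
Dose = E_total / mass = 0.09935664 / 11.29
Dose = 0.008800411 Gy

0.0088 Gy


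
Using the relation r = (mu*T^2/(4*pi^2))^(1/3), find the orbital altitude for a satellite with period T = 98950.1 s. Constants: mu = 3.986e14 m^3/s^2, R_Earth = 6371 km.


T = 98950.1 s
r = (mu*T^2/(4*pi^2))^(1/3) = (3.986e14 * 98950.1^2 / (4*pi^2))^(1/3)
r = 4.6238458e+07 m = 46238.4582 km
alt = r - R_E = 46238.4582 - 6371 = 39867.4582 km

39867.4582 km


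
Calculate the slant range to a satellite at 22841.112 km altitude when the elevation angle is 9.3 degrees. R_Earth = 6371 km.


h = 22841.112 km, el = 9.3 deg
d = -R_E*sin(el) + sqrt((R_E*sin(el))^2 + 2*R_E*h + h^2)
d = -6371.0000*sin(0.1623156) + sqrt((6371.0000*0.1616038)^2 + 2*6371.0000*22841.112 + 22841.112^2)
d = 27497.9154 km

27497.9154 km


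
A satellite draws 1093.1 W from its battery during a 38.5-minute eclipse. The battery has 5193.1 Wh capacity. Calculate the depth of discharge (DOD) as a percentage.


E_used = P * t / 60 = 1093.1 * 38.5 / 60 = 701.4058 Wh
DOD = E_used / E_total * 100 = 701.4058 / 5193.1 * 100
DOD = 13.5065 %

13.5065 %


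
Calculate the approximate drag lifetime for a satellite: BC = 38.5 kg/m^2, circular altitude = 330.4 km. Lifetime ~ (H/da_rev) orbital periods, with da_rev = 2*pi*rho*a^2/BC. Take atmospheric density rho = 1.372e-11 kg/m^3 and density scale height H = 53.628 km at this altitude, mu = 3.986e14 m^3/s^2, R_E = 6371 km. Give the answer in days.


a = R_E + alt = 6701.4000 km = 6.7014e+06 m
da_rev = 2*pi*rho*a^2/BC = 2*pi*1.372e-11*(6.7014e+06)^2/38.5 = 100.555153 m per revolution
N = H/da_rev = 53628.0000 m / 100.555153 m = 533.3193 revolutions
P = 2*pi*sqrt(a^3/mu) = 5459.5838 s
lifetime = N*P = 533.3193 * 5459.5838 = 2.9117012e+06 s = 33.7002 days

33.7002 days


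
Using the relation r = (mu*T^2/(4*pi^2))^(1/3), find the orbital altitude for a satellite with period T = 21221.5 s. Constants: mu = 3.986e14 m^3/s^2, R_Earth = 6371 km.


T = 21221.5 s
r = (mu*T^2/(4*pi^2))^(1/3) = (3.986e14 * 21221.5^2 / (4*pi^2))^(1/3)
r = 1.6566976e+07 m = 16566.9758 km
alt = r - R_E = 16566.9758 - 6371 = 10195.9758 km

10195.9758 km


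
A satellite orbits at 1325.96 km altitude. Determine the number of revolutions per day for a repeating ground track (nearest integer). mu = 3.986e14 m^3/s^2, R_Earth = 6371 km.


r = 7.69696e+06 m
T = 2*pi*sqrt(r^3/mu) = 6720.3217 s = 112.0054 min
revs/day = 1440 / 112.0054 = 12.8565
Rounded: 13 revolutions per day

13 revolutions per day


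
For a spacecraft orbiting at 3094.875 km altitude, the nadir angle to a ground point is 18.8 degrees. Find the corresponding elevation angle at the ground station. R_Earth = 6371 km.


r = R_E + alt = 9465.8750 km
Law of sines in the satellite / Earth-center / ground-point triangle:
  sin(nadir)/R_E = sin(90 + el)/r  =>  cos(el) = (r/R_E)*sin(nadir)
cos(el) = (9465.8750 / 6371.0000) * sin(18.8 deg) = 0.4788144
el = arccos(0.4788144) = 61.3920 deg
(Earth-central angle = 90 - nadir - el = 9.8080 deg)

61.3920 degrees


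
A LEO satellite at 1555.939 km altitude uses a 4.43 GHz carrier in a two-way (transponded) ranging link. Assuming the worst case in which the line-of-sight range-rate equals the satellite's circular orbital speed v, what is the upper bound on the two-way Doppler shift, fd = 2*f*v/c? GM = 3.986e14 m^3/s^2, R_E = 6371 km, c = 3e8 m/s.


r = 7.926939e+06 m
v = sqrt(mu/r) = 7091.1372 m/s (worst-case radial velocity)
f = 4.43 GHz = 4.43e+09 Hz
fd = 2*f*v/c = 2*4.43e+09*7091.1372/3.0e+08
fd = 209424.9191 Hz

209424.9191 Hz


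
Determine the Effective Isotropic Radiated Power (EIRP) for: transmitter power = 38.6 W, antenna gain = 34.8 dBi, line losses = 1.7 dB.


Pt = 38.6 W = 15.8659 dBW
EIRP = Pt_dBW + Gt - losses = 15.8659 + 34.8 - 1.7 = 48.9659 dBW

48.9659 dBW


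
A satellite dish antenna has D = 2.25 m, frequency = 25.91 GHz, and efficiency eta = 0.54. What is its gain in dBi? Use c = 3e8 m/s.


lambda = c/f = 3e8 / 2.591e+10 = 0.01157854 m
G = eta*(pi*D/lambda)^2 = 0.54*(pi*2.25/0.01157854)^2
G = 201256.9366 (linear)
G = 10*log10(201256.9366) = 53.0375 dBi

53.0375 dBi


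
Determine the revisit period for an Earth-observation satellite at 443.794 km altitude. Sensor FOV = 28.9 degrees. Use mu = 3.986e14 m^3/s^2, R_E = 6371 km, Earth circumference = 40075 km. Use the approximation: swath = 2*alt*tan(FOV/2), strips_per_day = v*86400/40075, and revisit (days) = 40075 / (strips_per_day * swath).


swath = 2*443.794*tan(0.2522001) = 228.7197 km
v = sqrt(mu/r) = 7647.9014 m/s = 7.6479 km/s
strips/day = v*86400/40075 = 7.6479*86400/40075 = 16.4886
coverage/day = strips * swath = 16.4886 * 228.7197 = 3771.2561 km
revisit = 40075 / 3771.2561 = 10.6264 days

10.6264 days


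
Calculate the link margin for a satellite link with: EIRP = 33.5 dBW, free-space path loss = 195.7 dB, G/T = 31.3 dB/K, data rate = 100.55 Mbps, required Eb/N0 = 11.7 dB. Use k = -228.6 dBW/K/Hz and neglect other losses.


C/N0 = EIRP - FSPL + G/T - k = 33.5 - 195.7 + 31.3 - (-228.6)
C/N0 = 97.7000 dB-Hz
R_b = 100.55 Mbps = 1.0055e+08 bps -> 10*log10(R_b) = 80.0238 dB-Hz
Eb/N0 = C/N0 - 10*log10(R_b) = 97.7000 - 80.0238 = 17.6762 dB
Margin = Eb/N0 - Eb/N0_req = 17.6762 - 11.7 = 5.9762 dB (link closes)

5.9762 dB


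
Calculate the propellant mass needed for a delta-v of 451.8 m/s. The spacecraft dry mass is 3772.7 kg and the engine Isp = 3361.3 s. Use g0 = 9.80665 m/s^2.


ve = Isp * g0 = 3361.3 * 9.80665 = 32963.092645 m/s
mass ratio = exp(dv/ve) = exp(451.8/32963.092645) = 1.01380060
m_prop = m_dry * (mr - 1) = 3772.7 * (1.01380060 - 1)
m_prop = 52.0655 kg

52.0655 kg


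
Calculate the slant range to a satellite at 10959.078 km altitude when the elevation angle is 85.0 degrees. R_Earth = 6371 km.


h = 10959.078 km, el = 85.0 deg
d = -R_E*sin(el) + sqrt((R_E*sin(el))^2 + 2*R_E*h + h^2)
d = -6371.0000*sin(1.4835) + sqrt((6371.0000*0.9961947)^2 + 2*6371.0000*10959.078 + 10959.078^2)
d = 10974.4237 km

10974.4237 km


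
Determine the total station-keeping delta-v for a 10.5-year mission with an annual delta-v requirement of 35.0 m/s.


dV = rate * years = 35.0 * 10.5
dV = 367.5000 m/s

367.5000 m/s


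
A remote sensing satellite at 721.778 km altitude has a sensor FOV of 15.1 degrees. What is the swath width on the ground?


FOV = 15.1 deg = 0.2635447 rad
swath = 2 * alt * tan(FOV/2) = 2 * 721.778 * tan(0.1317724)
swath = 2 * 721.778 * 0.1325404
swath = 191.3295 km

191.3295 km


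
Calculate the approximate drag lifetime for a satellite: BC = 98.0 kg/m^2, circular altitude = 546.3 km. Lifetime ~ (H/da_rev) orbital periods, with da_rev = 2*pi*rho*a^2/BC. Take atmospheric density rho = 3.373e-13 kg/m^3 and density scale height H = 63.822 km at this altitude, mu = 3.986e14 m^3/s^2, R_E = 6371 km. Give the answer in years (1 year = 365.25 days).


a = R_E + alt = 6917.3000 km = 6.9173e+06 m
da_rev = 2*pi*rho*a^2/BC = 2*pi*3.373e-13*(6.9173e+06)^2/98.0 = 1.034769 m per revolution
N = H/da_rev = 63822.0000 m / 1.034769 m = 61677.5414 revolutions
P = 2*pi*sqrt(a^3/mu) = 5725.5358 s
lifetime = N*P = 61677.5414 * 5725.5358 = 3.5313697e+08 s = 4087.2335 days
years = 4087.2335 / 365.25 = 11.1902 years

11.1902 years


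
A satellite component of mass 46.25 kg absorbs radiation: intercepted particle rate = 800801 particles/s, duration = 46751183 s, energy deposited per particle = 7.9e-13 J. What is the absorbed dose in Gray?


Total energy deposited = rate * time * E_per
  = 800801 * 46751183 * 7.9e-13 = 29.5763 J
Dose = E_total / mass = 29.5763 / 46.25
Dose = 0.6394882 Gy

0.6395 Gy


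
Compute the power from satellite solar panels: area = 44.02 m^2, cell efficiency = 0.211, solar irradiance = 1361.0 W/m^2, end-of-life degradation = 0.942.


P = area * eta * S * degradation
P = 44.02 * 0.211 * 1361.0 * 0.942
P = 11908.0739 W

11908.0739 W


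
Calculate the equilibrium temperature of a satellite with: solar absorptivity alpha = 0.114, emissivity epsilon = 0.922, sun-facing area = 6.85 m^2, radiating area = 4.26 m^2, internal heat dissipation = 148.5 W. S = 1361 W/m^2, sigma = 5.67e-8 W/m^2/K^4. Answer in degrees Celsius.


Numerator = alpha*S*A_sun + Q_int = 0.114*1361*6.85 + 148.5 = 1211.3049 W
Denominator = eps*sigma*A_rad = 0.922*5.67e-8*4.26 = 2.2270172e-07 W/K^4
T^4 = 5.4391357e+09 K^4
T = 271.5704 K = -1.5796 C

-1.5796 degrees Celsius


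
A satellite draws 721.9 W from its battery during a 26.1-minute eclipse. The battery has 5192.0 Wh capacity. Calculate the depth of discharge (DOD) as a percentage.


E_used = P * t / 60 = 721.9 * 26.1 / 60 = 314.0265 Wh
DOD = E_used / E_total * 100 = 314.0265 / 5192.0 * 100
DOD = 6.0483 %

6.0483 %


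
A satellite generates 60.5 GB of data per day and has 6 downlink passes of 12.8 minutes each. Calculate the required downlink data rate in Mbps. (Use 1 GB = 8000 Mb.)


total contact time = 6 * 12.8 * 60 = 4608.0000 s
data = 60.5 GB = 484000.0000 Mb
rate = 484000.0000 / 4608.0000 = 105.0347 Mbps

105.0347 Mbps


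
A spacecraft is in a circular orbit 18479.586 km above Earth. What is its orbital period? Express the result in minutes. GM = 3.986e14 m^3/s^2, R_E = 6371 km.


r = 24850.5860 km = 2.4850586e+07 m
T = 2*pi*sqrt(r^3/mu) = 2*pi*sqrt(1.534652e+22 / 3.986e14)
T = 38986.6727 s = 649.7779 min

649.7779 minutes


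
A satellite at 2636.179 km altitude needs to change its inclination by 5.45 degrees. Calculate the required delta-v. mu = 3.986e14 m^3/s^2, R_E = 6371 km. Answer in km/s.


r = 9007.1790 km = 9.007179e+06 m
V = sqrt(mu/r) = 6652.3371 m/s
di = 5.45 deg = 0.09512044 rad
dV = 2*V*sin(di/2) = 2*6652.3371*sin(0.04756022)
dV = 632.5347 m/s = 0.6325347 km/s

0.6325 km/s


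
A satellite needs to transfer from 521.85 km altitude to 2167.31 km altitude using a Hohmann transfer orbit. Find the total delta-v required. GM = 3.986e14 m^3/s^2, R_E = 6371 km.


r1 = 6892.8500 km = 6.89285e+06 m
r2 = 8538.3100 km = 8.53831e+06 m
dv1 = sqrt(mu/r1)*(sqrt(2*r2/(r1+r2)) - 1) = 395.1735 m/s
dv2 = sqrt(mu/r2)*(1 - sqrt(2*r1/(r1+r2))) = 374.5513 m/s
total dv = |dv1| + |dv2| = 395.1735 + 374.5513 = 769.7249 m/s = 0.7697249 km/s

0.7697 km/s


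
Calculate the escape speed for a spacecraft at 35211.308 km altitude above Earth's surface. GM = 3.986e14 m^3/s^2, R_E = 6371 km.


r = 6371.0 + 35211.308 = 41582.3080 km = 4.1582308e+07 m
v_esc = sqrt(2*mu/r) = sqrt(2*3.986e14 / 4.1582308e+07)
v_esc = 4378.5403 m/s = 4.3785 km/s

4.3785 km/s


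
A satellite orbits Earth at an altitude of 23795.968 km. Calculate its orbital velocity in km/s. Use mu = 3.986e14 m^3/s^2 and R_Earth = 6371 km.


r = R_E + alt = 6371.0 + 23795.968 = 30166.9680 km = 3.0166968e+07 m
v = sqrt(mu/r) = sqrt(3.986e14 / 3.0166968e+07) = 3634.9866 m/s = 3.6350 km/s

3.6350 km/s


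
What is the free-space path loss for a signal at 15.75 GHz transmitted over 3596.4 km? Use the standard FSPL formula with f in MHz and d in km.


f = 15.75 GHz = 15750.0000 MHz
d = 3596.4 km
FSPL = 32.44 + 20*log10(15750.0000) + 20*log10(3596.4)
FSPL = 32.44 + 83.9456 + 71.1174
FSPL = 187.5030 dB

187.5030 dB


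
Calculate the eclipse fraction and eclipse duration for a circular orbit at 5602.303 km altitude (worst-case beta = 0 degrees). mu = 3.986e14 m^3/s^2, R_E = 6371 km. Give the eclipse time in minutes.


r = 11973.3030 km
T = 217.3106 min
Eclipse fraction = arcsin(R_E/r)/pi = arcsin(6371.0000/11973.3030)/pi
= arcsin(0.5321005)/pi = 0.1785971
Eclipse duration = 0.1785971 * 217.3106 = 38.8111 min

38.8111 minutes


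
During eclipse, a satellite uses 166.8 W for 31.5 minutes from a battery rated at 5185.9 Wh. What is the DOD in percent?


E_used = P * t / 60 = 166.8 * 31.5 / 60 = 87.5700 Wh
DOD = E_used / E_total * 100 = 87.5700 / 5185.9 * 100
DOD = 1.6886 %

1.6886 %


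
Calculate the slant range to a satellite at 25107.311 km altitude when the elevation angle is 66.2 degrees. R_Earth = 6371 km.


h = 25107.311 km, el = 66.2 deg
d = -R_E*sin(el) + sqrt((R_E*sin(el))^2 + 2*R_E*h + h^2)
d = -6371.0000*sin(1.1554) + sqrt((6371.0000*0.9149597)^2 + 2*6371.0000*25107.311 + 25107.311^2)
d = 25543.9348 km

25543.9348 km


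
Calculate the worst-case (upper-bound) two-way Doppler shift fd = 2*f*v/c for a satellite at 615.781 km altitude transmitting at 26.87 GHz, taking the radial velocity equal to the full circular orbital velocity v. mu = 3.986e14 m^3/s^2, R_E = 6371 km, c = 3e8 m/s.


r = 6.986781e+06 m
v = sqrt(mu/r) = 7553.1843 m/s (worst-case radial velocity)
f = 26.87 GHz = 2.687e+10 Hz
fd = 2*f*v/c = 2*2.687e+10*7553.1843/3.0e+08
fd = 1.3530271e+06 Hz

1.3530e+06 Hz


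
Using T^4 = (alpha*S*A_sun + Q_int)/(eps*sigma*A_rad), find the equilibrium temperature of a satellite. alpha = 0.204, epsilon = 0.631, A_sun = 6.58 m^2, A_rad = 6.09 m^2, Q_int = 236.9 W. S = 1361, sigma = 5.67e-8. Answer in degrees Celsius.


Numerator = alpha*S*A_sun + Q_int = 0.204*1361*6.58 + 236.9 = 2063.7975 W
Denominator = eps*sigma*A_rad = 0.631*5.67e-8*6.09 = 2.1788619e-07 W/K^4
T^4 = 9.4719059e+09 K^4
T = 311.9675 K = 38.8175 C

38.8175 degrees Celsius


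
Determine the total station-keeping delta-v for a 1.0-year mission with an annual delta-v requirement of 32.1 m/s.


dV = rate * years = 32.1 * 1.0
dV = 32.1000 m/s

32.1000 m/s


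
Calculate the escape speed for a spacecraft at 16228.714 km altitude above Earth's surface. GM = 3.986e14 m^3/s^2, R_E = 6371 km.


r = 6371.0 + 16228.714 = 22599.7140 km = 2.2599714e+07 m
v_esc = sqrt(2*mu/r) = sqrt(2*3.986e14 / 2.2599714e+07)
v_esc = 5939.2578 m/s = 5.9393 km/s

5.9393 km/s


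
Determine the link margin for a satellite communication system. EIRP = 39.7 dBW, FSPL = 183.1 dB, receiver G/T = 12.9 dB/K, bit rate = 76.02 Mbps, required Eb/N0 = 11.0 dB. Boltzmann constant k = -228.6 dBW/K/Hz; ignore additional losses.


C/N0 = EIRP - FSPL + G/T - k = 39.7 - 183.1 + 12.9 - (-228.6)
C/N0 = 98.1000 dB-Hz
R_b = 76.02 Mbps = 7.602e+07 bps -> 10*log10(R_b) = 78.8093 dB-Hz
Eb/N0 = C/N0 - 10*log10(R_b) = 98.1000 - 78.8093 = 19.2907 dB
Margin = Eb/N0 - Eb/N0_req = 19.2907 - 11.0 = 8.2907 dB (link closes)

8.2907 dB


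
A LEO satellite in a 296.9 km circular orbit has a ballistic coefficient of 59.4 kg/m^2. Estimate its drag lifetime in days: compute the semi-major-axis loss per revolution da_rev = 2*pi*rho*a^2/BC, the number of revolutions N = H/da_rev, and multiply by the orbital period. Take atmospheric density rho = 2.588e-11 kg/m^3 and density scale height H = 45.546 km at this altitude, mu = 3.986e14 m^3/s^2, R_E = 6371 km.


a = R_E + alt = 6667.9000 km = 6.6679e+06 m
da_rev = 2*pi*rho*a^2/BC = 2*pi*2.588e-11*(6.6679e+06)^2/59.4 = 121.712687 m per revolution
N = H/da_rev = 45546.0000 m / 121.712687 m = 374.2091 revolutions
P = 2*pi*sqrt(a^3/mu) = 5418.6966 s
lifetime = N*P = 374.2091 * 5418.6966 = 2.0277258e+06 s = 23.4690 days

23.4690 days


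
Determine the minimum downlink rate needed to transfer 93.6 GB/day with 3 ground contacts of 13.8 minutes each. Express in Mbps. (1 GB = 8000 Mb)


total contact time = 3 * 13.8 * 60 = 2484.0000 s
data = 93.6 GB = 748800.0000 Mb
rate = 748800.0000 / 2484.0000 = 301.4493 Mbps

301.4493 Mbps


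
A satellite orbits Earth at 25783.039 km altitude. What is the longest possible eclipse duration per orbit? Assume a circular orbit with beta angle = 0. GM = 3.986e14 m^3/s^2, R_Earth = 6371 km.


r = 32154.0390 km
T = 956.3421 min
Eclipse fraction = arcsin(R_E/r)/pi = arcsin(6371.0000/32154.0390)/pi
= arcsin(0.19814)/pi = 0.06349006
Eclipse duration = 0.06349006 * 956.3421 = 60.7182 min

60.7182 minutes


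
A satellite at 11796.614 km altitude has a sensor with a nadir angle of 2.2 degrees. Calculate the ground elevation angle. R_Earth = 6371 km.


r = R_E + alt = 18167.6140 km
Law of sines in the satellite / Earth-center / ground-point triangle:
  sin(nadir)/R_E = sin(90 + el)/r  =>  cos(el) = (r/R_E)*sin(nadir)
cos(el) = (18167.6140 / 6371.0000) * sin(2.2 deg) = 0.1094671
el = arccos(0.1094671) = 83.7154 deg
(Earth-central angle = 90 - nadir - el = 4.0846 deg)

83.7154 degrees


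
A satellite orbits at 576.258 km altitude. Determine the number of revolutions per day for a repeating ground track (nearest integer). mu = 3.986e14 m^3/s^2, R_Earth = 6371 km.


r = 6.947258e+06 m
T = 2*pi*sqrt(r^3/mu) = 5762.7710 s = 96.0462 min
revs/day = 1440 / 96.0462 = 14.9928
Rounded: 15 revolutions per day

15 revolutions per day


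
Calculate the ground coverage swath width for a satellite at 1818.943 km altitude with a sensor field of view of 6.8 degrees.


FOV = 6.8 deg = 0.1186824 rad
swath = 2 * alt * tan(FOV/2) = 2 * 1818.943 * tan(0.05934119)
swath = 2 * 1818.943 * 0.05941095
swath = 216.1303 km

216.1303 km


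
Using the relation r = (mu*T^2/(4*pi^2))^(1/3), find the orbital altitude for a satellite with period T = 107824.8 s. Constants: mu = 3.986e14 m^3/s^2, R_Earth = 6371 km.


T = 107824.8 s
r = (mu*T^2/(4*pi^2))^(1/3) = (3.986e14 * 107824.8^2 / (4*pi^2))^(1/3)
r = 4.8963407e+07 m = 48963.4067 km
alt = r - R_E = 48963.4067 - 6371 = 42592.4067 km

42592.4067 km


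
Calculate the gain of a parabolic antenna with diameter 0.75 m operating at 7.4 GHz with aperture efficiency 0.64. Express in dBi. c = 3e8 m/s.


lambda = c/f = 3e8 / 7.4e+09 = 0.04054054 m
G = eta*(pi*D/lambda)^2 = 0.64*(pi*0.75/0.04054054)^2
G = 2161.8381 (linear)
G = 10*log10(2161.8381) = 33.3482 dBi

33.3482 dBi


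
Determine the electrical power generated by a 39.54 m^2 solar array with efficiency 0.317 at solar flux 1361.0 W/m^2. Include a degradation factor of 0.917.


P = area * eta * S * degradation
P = 39.54 * 0.317 * 1361.0 * 0.917
P = 15643.1204 W

15643.1204 W


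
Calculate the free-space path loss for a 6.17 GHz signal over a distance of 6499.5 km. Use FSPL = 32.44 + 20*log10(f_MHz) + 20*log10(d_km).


f = 6.17 GHz = 6170.0000 MHz
d = 6499.5 km
FSPL = 32.44 + 20*log10(6170.0000) + 20*log10(6499.5)
FSPL = 32.44 + 75.8057 + 76.2576
FSPL = 184.5033 dB

184.5033 dB


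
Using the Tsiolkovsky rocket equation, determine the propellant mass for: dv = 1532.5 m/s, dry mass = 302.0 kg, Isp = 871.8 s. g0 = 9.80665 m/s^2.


ve = Isp * g0 = 871.8 * 9.80665 = 8549.437470 m/s
mass ratio = exp(dv/ve) = exp(1532.5/8549.437470) = 1.19632165
m_prop = m_dry * (mr - 1) = 302.0 * (1.19632165 - 1)
m_prop = 59.2891 kg

59.2891 kg


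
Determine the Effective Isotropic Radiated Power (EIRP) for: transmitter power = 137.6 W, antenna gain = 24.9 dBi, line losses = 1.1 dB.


Pt = 137.6 W = 21.3862 dBW
EIRP = Pt_dBW + Gt - losses = 21.3862 + 24.9 - 1.1 = 45.1862 dBW

45.1862 dBW


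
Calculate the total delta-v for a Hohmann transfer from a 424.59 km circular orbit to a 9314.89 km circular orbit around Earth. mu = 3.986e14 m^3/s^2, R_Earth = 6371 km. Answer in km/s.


r1 = 6795.5900 km = 6.79559e+06 m
r2 = 15685.8900 km = 1.568589e+07 m
dv1 = sqrt(mu/r1)*(sqrt(2*r2/(r1+r2)) - 1) = 1388.4583 m/s
dv2 = sqrt(mu/r2)*(1 - sqrt(2*r1/(r1+r2))) = 1121.4737 m/s
total dv = |dv1| + |dv2| = 1388.4583 + 1121.4737 = 2509.9320 m/s = 2.5099 km/s

2.5099 km/s


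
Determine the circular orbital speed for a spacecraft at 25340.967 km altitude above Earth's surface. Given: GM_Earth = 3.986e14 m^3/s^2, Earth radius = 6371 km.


r = R_E + alt = 6371.0 + 25340.967 = 31711.9670 km = 3.1711967e+07 m
v = sqrt(mu/r) = sqrt(3.986e14 / 3.1711967e+07) = 3545.3332 m/s = 3.5453 km/s

3.5453 km/s


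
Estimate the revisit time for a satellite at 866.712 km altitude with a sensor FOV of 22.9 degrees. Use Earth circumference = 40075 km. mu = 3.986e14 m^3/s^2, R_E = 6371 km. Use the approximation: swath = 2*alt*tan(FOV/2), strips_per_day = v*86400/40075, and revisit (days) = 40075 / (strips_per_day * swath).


swath = 2*866.712*tan(0.1998402) = 351.0941 km
v = sqrt(mu/r) = 7421.0951 m/s = 7.4211 km/s
strips/day = v*86400/40075 = 7.4211*86400/40075 = 15.9996
coverage/day = strips * swath = 15.9996 * 351.0941 = 5617.3528 km
revisit = 40075 / 5617.3528 = 7.1341 days

7.1341 days


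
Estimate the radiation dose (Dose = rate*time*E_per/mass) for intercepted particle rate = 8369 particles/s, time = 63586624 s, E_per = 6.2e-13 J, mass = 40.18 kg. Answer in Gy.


Total energy deposited = rate * time * E_per
  = 8369 * 63586624 * 6.2e-13 = 0.329937 J
Dose = E_total / mass = 0.329937 / 40.18
Dose = 0.008211473 Gy

0.0082 Gy


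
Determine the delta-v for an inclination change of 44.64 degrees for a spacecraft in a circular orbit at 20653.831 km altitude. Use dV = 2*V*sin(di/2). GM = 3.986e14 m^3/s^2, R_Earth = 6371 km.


r = 27024.8310 km = 2.7024831e+07 m
V = sqrt(mu/r) = 3840.4946 m/s
di = 44.64 deg = 0.779115 rad
dV = 2*V*sin(di/2) = 2*3840.4946*sin(0.3895575)
dV = 2917.0791 m/s = 2.9171 km/s

2.9171 km/s


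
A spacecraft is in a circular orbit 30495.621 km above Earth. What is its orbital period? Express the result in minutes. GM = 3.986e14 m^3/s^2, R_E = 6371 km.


r = 36866.6210 km = 3.6866621e+07 m
T = 2*pi*sqrt(r^3/mu) = 2*pi*sqrt(5.0107185e+22 / 3.986e14)
T = 70446.7923 s = 1174.1132 min

1174.1132 minutes


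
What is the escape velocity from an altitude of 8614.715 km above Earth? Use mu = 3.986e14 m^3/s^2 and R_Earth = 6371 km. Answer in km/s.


r = 6371.0 + 8614.715 = 14985.7150 km = 1.4985715e+07 m
v_esc = sqrt(2*mu/r) = sqrt(2*3.986e14 / 1.4985715e+07)
v_esc = 7293.6499 m/s = 7.2936 km/s

7.2936 km/s


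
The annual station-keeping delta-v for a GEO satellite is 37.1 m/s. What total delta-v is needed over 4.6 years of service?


dV = rate * years = 37.1 * 4.6
dV = 170.6600 m/s

170.6600 m/s


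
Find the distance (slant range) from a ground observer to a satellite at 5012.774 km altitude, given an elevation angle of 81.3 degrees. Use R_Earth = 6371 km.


h = 5012.774 km, el = 81.3 deg
d = -R_E*sin(el) + sqrt((R_E*sin(el))^2 + 2*R_E*h + h^2)
d = -6371.0000*sin(1.4190) + sqrt((6371.0000*0.9884939)^2 + 2*6371.0000*5012.774 + 5012.774^2)
d = 5045.2163 km

5045.2163 km


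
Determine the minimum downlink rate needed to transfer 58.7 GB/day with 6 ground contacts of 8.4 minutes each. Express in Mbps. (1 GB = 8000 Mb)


total contact time = 6 * 8.4 * 60 = 3024.0000 s
data = 58.7 GB = 469600.0000 Mb
rate = 469600.0000 / 3024.0000 = 155.2910 Mbps

155.2910 Mbps


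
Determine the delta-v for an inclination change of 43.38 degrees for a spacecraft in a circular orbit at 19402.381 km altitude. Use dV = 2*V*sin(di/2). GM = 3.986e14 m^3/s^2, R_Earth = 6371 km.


r = 25773.3810 km = 2.5773381e+07 m
V = sqrt(mu/r) = 3932.6288 m/s
di = 43.38 deg = 0.7571238 rad
dV = 2*V*sin(di/2) = 2*3932.6288*sin(0.3785619)
dV = 2906.8780 m/s = 2.9069 km/s

2.9069 km/s


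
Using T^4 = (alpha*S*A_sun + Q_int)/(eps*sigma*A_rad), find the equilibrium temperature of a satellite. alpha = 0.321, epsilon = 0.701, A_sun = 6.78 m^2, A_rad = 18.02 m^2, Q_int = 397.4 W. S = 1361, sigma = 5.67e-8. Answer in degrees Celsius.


Numerator = alpha*S*A_sun + Q_int = 0.321*1361*6.78 + 397.4 = 3359.4532 W
Denominator = eps*sigma*A_rad = 0.701*5.67e-8*18.02 = 7.1623553e-07 W/K^4
T^4 = 4.6904308e+09 K^4
T = 261.6997 K = -11.4503 C

-11.4503 degrees Celsius


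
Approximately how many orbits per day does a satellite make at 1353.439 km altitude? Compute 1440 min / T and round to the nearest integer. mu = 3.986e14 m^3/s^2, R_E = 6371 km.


r = 7.724439e+06 m
T = 2*pi*sqrt(r^3/mu) = 6756.3423 s = 112.6057 min
revs/day = 1440 / 112.6057 = 12.7880
Rounded: 13 revolutions per day

13 revolutions per day


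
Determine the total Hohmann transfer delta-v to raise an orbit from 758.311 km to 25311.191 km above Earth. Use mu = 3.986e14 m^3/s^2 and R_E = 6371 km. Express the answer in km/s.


r1 = 7129.3110 km = 7.129311e+06 m
r2 = 31682.1910 km = 3.1682191e+07 m
dv1 = sqrt(mu/r1)*(sqrt(2*r2/(r1+r2)) - 1) = 2076.7431 m/s
dv2 = sqrt(mu/r2)*(1 - sqrt(2*r1/(r1+r2))) = 1397.0922 m/s
total dv = |dv1| + |dv2| = 2076.7431 + 1397.0922 = 3473.8353 m/s = 3.4738 km/s

3.4738 km/s


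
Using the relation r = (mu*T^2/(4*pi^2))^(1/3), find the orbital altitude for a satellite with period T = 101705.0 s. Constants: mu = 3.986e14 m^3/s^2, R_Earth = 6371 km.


T = 101705.0 s
r = (mu*T^2/(4*pi^2))^(1/3) = (3.986e14 * 101705.0^2 / (4*pi^2))^(1/3)
r = 4.709275e+07 m = 47092.7504 km
alt = r - R_E = 47092.7504 - 6371 = 40721.7504 km

40721.7504 km


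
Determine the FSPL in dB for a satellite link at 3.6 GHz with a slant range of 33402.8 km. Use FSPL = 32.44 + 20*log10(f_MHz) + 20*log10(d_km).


f = 3.6 GHz = 3600.0000 MHz
d = 33402.8 km
FSPL = 32.44 + 20*log10(3600.0000) + 20*log10(33402.8)
FSPL = 32.44 + 71.1261 + 90.4757
FSPL = 194.0417 dB

194.0417 dB


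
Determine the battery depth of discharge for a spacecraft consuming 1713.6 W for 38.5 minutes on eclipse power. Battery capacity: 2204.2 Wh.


E_used = P * t / 60 = 1713.6 * 38.5 / 60 = 1099.5600 Wh
DOD = E_used / E_total * 100 = 1099.5600 / 2204.2 * 100
DOD = 49.8848 %

49.8848 %


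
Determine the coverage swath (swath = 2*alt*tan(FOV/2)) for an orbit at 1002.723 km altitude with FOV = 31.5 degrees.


FOV = 31.5 deg = 0.5497787 rad
swath = 2 * alt * tan(FOV/2) = 2 * 1002.723 * tan(0.2748894)
swath = 2 * 1002.723 * 0.2820292
swath = 565.5943 km

565.5943 km


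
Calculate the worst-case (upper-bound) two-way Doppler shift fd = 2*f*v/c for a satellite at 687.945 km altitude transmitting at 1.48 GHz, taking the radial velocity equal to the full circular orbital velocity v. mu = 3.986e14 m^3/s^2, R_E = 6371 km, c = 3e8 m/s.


r = 7.058945e+06 m
v = sqrt(mu/r) = 7514.4768 m/s (worst-case radial velocity)
f = 1.48 GHz = 1.48e+09 Hz
fd = 2*f*v/c = 2*1.48e+09*7514.4768/3.0e+08
fd = 74142.8378 Hz

74142.8378 Hz
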